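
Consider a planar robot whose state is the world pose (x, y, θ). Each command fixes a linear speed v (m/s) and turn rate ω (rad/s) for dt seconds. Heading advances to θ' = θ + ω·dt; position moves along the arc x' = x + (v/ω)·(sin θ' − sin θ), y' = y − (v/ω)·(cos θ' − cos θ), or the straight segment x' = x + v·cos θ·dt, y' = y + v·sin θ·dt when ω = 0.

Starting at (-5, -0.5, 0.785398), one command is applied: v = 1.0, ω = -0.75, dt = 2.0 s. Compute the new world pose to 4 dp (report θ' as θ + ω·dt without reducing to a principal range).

θ' = 0.7854 + -0.75·2.0 = -0.7146
R = v/ω = 1.0/-0.75 = -1.3333
x' = -5 + -1.3333·(sin -0.7146 − sin 0.7854) = -3.1834
y' = -0.5 − -1.3333·(cos -0.7146 − cos 0.7854) = -0.4357

(-3.1834, -0.4357, -0.7146)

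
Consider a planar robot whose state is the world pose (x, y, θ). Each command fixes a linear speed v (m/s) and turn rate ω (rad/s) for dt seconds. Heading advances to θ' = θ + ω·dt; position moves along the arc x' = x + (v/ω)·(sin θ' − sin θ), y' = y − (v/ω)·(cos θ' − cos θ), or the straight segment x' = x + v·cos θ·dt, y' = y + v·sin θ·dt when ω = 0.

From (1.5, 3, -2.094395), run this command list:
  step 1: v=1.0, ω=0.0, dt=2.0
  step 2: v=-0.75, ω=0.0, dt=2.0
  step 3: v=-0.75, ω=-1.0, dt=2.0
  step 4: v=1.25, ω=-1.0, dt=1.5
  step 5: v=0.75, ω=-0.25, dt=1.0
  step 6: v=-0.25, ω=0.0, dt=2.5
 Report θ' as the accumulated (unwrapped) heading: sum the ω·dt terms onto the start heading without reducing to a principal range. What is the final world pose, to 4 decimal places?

(2.8016, 4.4500, -5.8444)

step 1: θ'=-2.0944 (straight) → pose (0.5000, 1.2679, -2.0944)
step 2: θ'=-2.0944 (straight) → pose (1.2500, 2.5670, -2.0944)
step 3: θ'=-4.0944 (R=0.7500) → pose (2.5108, 2.6265, -4.0944)
step 4: θ'=-5.5944 (R=-1.2500) → pose (2.7351, 4.3158, -5.5944)
step 5: θ'=-5.8444 (R=-3.0000) → pose (3.3674, 4.7156, -5.8444)
step 6: θ'=-5.8444 (straight) → pose (2.8016, 4.4500, -5.8444)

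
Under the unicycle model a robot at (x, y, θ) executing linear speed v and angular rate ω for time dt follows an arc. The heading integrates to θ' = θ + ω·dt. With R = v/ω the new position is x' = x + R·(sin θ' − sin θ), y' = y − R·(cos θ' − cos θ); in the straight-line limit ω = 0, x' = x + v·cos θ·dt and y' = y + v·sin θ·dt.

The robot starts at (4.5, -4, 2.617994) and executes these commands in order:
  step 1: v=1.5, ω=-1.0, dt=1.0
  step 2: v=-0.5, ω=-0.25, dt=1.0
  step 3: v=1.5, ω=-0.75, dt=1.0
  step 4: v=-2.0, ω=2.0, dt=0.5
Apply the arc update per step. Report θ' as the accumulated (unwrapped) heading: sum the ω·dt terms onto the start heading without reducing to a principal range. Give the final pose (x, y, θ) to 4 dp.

(4.0936, -2.9039, 1.6180)

step 1: θ'=1.6180 (R=-1.5000) → pose (3.7517, -2.7717, 1.6180)
step 2: θ'=1.3680 (R=2.0000) → pose (3.7129, -3.2689, 1.3680)
step 3: θ'=0.6180 (R=-2.0000) → pose (4.5131, -2.0417, 0.6180)
step 4: θ'=1.6180 (R=-1.0000) → pose (4.0936, -2.9039, 1.6180)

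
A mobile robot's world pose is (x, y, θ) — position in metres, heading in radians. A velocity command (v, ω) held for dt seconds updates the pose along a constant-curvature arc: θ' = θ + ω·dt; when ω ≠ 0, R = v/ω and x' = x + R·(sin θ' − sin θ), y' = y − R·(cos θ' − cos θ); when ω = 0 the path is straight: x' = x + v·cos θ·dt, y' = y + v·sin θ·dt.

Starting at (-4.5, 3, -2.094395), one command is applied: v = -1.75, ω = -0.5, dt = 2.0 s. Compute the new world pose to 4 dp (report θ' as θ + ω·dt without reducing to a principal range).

(-1.6340, 4.7461, -3.0944)

θ' = -2.0944 + -0.5·2.0 = -3.0944
R = v/ω = -1.75/-0.5 = 3.5000
x' = -4.5 + 3.5000·(sin -3.0944 − sin -2.0944) = -1.6340
y' = 3 − 3.5000·(cos -3.0944 − cos -2.0944) = 4.7461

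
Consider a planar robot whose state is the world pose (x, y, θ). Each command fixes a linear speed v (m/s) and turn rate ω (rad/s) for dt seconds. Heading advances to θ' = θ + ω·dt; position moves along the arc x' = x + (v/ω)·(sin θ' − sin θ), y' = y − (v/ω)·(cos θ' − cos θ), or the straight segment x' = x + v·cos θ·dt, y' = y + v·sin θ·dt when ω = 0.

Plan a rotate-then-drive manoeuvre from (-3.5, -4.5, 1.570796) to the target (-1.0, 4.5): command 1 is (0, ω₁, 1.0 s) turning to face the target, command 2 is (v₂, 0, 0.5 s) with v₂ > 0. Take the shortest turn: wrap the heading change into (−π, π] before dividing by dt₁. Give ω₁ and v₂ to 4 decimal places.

heading to target = atan2(4.5−-4.5, -1−-3.5) = 1.2998
Δθ = wrap(1.2998 − 1.5708) = -0.2709; ω₁ = Δθ/dt₁ = -0.2709
distance = √((-1−-3.5)² + (4.5−-4.5)²) = 9.3408; v₂ = distance/dt₂ = 18.6815

ω₁ = -0.2709, v₂ = 18.6815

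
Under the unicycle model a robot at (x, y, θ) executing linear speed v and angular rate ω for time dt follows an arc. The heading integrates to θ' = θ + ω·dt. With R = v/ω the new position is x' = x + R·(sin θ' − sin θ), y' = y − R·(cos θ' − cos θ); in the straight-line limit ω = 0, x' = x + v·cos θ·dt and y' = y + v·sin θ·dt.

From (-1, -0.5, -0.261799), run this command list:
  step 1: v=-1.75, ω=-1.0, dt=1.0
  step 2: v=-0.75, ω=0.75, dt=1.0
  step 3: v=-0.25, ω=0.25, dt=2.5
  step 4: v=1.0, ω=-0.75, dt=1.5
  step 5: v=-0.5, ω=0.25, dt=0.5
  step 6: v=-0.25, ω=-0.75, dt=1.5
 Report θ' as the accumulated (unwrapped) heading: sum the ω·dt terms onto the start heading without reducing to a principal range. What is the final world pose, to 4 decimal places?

(-2.1873, 1.2860, -2.0118)

step 1: θ'=-1.2618 (R=1.7500) → pose (-2.2142, 0.6582, -1.2618)
step 2: θ'=-0.5118 (R=-1.0000) → pose (-2.6771, 1.2260, -0.5118)
step 3: θ'=0.1132 (R=-1.0000) → pose (-3.2798, 1.3477, 0.1132)
step 4: θ'=-1.0118 (R=-1.3333) → pose (-1.9988, 0.7300, -1.0118)
step 5: θ'=-0.8868 (R=-2.0000) → pose (-2.1443, 0.9331, -0.8868)
step 6: θ'=-2.0118 (R=0.3333) → pose (-2.1873, 1.2860, -2.0118)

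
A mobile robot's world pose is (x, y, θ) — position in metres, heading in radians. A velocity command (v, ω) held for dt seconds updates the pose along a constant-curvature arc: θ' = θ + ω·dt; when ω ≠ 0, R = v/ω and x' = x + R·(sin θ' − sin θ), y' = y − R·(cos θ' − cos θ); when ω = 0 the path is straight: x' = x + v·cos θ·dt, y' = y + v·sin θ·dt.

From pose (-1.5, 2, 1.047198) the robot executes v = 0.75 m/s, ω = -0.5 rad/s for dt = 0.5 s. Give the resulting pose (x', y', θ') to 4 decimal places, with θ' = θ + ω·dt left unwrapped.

(-1.2741, 2.2981, 0.7972)

θ' = 1.0472 + -0.5·0.5 = 0.7972
R = v/ω = 0.75/-0.5 = -1.5000
x' = -1.5 + -1.5000·(sin 0.7972 − sin 1.0472) = -1.2741
y' = 2 − -1.5000·(cos 0.7972 − cos 1.0472) = 2.2981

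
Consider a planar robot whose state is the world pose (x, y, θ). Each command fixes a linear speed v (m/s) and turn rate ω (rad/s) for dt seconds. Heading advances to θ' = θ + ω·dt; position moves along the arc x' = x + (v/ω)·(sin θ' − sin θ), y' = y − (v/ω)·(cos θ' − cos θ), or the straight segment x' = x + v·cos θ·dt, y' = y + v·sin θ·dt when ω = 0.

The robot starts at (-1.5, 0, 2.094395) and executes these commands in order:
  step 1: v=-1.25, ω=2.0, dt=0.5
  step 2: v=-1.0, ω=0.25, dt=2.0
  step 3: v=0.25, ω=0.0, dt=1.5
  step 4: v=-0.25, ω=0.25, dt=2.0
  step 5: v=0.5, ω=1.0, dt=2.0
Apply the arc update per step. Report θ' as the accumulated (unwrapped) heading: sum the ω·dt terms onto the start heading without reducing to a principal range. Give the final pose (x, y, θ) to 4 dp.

(1.3045, -0.5382, 6.0944)

step 1: θ'=3.0944 (R=-0.6250) → pose (-0.9882, -0.3118, 3.0944)
step 2: θ'=3.5944 (R=-4.0000) → pose (0.9504, 0.0868, 3.5944)
step 3: θ'=3.5944 (straight) → pose (0.6132, -0.0772, 3.5944)
step 4: θ'=4.0944 (R=-1.0000) → pose (0.9908, 0.2426, 4.0944)
step 5: θ'=6.0944 (R=0.5000) → pose (1.3045, -0.5382, 6.0944)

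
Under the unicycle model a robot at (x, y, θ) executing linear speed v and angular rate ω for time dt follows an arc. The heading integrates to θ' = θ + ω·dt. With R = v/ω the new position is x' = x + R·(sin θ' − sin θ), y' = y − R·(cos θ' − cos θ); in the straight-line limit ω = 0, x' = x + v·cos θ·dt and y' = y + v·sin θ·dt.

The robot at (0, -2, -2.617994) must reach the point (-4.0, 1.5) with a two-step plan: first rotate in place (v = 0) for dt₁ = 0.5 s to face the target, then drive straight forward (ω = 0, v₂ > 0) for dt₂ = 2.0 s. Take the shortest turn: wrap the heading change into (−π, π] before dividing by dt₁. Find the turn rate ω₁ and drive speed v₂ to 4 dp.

heading to target = atan2(1.5−-2, -4−0) = 2.4228
Δθ = wrap(2.4228 − -2.6180) = -1.2424; ω₁ = Δθ/dt₁ = -2.4849
distance = √((-4−0)² + (1.5−-2)²) = 5.3151; v₂ = distance/dt₂ = 2.6575

ω₁ = -2.4849, v₂ = 2.6575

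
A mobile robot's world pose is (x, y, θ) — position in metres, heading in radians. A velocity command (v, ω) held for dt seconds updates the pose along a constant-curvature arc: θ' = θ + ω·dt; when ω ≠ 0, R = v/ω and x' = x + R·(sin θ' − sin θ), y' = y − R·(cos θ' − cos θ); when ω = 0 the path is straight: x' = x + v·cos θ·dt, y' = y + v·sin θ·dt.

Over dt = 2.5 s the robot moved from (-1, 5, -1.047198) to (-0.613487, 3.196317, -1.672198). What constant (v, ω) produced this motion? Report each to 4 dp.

v = 0.7500, ω = -0.2500

Δθ = -1.672198 − -1.047198 = -0.625000
ω = Δθ/dt = -0.625000/2.5 = -0.2500
R = −Δy/(cos θ' − cos θ) = -3.0000
v = R·ω = -3.0000·-0.2500 = 0.7500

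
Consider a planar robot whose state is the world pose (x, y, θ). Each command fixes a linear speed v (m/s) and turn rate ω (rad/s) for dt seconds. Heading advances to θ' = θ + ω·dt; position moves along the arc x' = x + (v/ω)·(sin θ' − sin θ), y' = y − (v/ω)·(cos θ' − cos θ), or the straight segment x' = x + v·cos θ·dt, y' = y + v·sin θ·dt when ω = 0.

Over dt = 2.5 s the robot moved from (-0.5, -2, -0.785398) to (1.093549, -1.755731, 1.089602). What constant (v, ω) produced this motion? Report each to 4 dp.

v = 0.7500, ω = 0.7500

Δθ = 1.089602 − -0.785398 = 1.875000
ω = Δθ/dt = 1.875000/2.5 = 0.7500
R = Δx/(sin θ' − sin θ) = 1.0000
v = R·ω = 1.0000·0.7500 = 0.7500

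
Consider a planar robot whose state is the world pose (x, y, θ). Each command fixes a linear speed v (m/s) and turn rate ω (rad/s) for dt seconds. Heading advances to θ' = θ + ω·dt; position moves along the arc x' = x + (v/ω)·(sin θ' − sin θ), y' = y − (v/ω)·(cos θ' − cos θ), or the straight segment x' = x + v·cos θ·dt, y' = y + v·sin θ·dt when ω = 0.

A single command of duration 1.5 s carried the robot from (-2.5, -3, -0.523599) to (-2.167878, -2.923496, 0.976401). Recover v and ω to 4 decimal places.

v = 0.2500, ω = 1.0000

Δθ = 0.976401 − -0.523599 = 1.500000
ω = Δθ/dt = 1.500000/1.5 = 1.0000
R = Δx/(sin θ' − sin θ) = 0.2500
v = R·ω = 0.2500·1.0000 = 0.2500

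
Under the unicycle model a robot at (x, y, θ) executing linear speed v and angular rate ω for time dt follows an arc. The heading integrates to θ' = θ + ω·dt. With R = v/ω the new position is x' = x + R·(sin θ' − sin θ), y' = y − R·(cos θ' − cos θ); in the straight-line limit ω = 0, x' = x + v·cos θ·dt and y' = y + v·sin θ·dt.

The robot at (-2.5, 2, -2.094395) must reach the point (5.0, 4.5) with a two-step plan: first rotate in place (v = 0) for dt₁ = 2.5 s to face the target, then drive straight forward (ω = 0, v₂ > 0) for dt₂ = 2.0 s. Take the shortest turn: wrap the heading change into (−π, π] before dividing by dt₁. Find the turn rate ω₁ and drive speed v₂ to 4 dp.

heading to target = atan2(4.5−2, 5−-2.5) = 0.3218
Δθ = wrap(0.3218 − -2.0944) = 2.4161; ω₁ = Δθ/dt₁ = 0.9665
distance = √((5−-2.5)² + (4.5−2)²) = 7.9057; v₂ = distance/dt₂ = 3.9528

ω₁ = 0.9665, v₂ = 3.9528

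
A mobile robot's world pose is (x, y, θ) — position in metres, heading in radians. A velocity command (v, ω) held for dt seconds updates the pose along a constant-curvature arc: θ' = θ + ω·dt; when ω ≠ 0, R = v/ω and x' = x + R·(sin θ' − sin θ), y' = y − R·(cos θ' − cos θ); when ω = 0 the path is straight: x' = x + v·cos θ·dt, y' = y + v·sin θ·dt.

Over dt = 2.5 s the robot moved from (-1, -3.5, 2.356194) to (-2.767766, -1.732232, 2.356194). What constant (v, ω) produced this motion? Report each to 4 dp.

v = 1.0000, ω = 0.0000

Δθ = 2.356194 − 2.356194 = 0.000000
ω = Δθ/dt = 0.000000/2.5 = 0.0000
ω = 0 → v = (Δx·cos θ + Δy·sin θ)/dt = 1.0000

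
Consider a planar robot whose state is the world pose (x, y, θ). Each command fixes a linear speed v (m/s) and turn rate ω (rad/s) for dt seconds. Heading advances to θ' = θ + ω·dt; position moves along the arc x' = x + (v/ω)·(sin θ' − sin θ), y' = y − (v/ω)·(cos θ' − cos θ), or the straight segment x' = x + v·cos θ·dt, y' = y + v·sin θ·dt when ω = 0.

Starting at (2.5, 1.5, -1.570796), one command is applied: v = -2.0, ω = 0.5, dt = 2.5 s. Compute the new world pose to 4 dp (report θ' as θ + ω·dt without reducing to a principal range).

θ' = -1.5708 + 0.5·2.5 = -0.3208
R = v/ω = -2.0/0.5 = -4.0000
x' = 2.5 + -4.0000·(sin -0.3208 − sin -1.5708) = -0.2387
y' = 1.5 − -4.0000·(cos -0.3208 − cos -1.5708) = 5.2959

(-0.2387, 5.2959, -0.3208)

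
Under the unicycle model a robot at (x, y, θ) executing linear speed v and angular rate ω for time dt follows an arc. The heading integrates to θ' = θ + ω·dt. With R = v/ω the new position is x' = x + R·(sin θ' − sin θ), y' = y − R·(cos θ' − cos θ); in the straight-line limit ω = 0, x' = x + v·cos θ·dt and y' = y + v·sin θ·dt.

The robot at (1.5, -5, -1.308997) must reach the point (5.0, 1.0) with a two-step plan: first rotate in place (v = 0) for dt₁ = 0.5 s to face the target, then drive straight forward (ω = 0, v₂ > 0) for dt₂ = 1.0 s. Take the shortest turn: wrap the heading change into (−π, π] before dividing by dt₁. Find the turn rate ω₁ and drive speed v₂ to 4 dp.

heading to target = atan2(1−-5, 5−1.5) = 1.0427
Δθ = wrap(1.0427 − -1.3090) = 2.3517; ω₁ = Δθ/dt₁ = 4.7034
distance = √((5−1.5)² + (1−-5)²) = 6.9462; v₂ = distance/dt₂ = 6.9462

ω₁ = 4.7034, v₂ = 6.9462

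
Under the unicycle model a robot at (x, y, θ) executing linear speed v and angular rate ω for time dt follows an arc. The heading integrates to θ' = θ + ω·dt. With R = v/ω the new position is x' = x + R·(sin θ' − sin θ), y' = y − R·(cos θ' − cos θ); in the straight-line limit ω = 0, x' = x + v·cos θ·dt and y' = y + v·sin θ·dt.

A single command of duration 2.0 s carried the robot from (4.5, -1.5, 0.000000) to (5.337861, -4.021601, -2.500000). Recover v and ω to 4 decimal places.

v = 1.7500, ω = -1.2500

Δθ = -2.500000 − 0.000000 = -2.500000
ω = Δθ/dt = -2.500000/2.0 = -1.2500
R = −Δy/(cos θ' − cos θ) = -1.4000
v = R·ω = -1.4000·-1.2500 = 1.7500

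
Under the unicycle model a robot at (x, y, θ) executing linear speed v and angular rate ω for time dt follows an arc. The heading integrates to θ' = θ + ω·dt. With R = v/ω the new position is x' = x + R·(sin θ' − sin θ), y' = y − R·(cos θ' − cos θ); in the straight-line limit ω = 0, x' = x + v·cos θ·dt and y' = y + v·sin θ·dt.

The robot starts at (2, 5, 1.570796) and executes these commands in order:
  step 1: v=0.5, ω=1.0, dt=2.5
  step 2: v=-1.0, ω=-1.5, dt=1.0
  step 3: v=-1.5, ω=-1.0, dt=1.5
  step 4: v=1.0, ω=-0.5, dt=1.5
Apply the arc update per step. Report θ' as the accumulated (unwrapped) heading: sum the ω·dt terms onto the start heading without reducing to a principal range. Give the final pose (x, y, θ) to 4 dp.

step 1: θ'=4.0708 (R=0.5000) → pose (1.0994, 5.2992, 4.0708)
step 2: θ'=2.5708 (R=0.6667) → pose (1.9937, 5.4612, 2.5708)
step 3: θ'=1.0708 (R=1.5000) → pose (2.4996, 3.4799, 1.0708)
step 4: θ'=0.3208 (R=-2.0000) → pose (3.6242, 4.4190, 0.3208)

(3.6242, 4.4190, 0.3208)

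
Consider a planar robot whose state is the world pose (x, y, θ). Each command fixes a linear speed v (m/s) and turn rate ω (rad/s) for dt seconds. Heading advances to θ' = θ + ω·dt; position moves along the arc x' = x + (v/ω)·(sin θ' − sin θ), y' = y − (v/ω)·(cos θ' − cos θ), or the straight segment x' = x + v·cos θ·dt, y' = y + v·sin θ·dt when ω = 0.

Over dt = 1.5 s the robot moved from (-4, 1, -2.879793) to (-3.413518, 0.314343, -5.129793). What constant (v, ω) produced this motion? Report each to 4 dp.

v = -0.7500, ω = -1.5000

Δθ = -5.129793 − -2.879793 = -2.250000
ω = Δθ/dt = -2.250000/1.5 = -1.5000
R = −Δy/(cos θ' − cos θ) = 0.5000
v = R·ω = 0.5000·-1.5000 = -0.7500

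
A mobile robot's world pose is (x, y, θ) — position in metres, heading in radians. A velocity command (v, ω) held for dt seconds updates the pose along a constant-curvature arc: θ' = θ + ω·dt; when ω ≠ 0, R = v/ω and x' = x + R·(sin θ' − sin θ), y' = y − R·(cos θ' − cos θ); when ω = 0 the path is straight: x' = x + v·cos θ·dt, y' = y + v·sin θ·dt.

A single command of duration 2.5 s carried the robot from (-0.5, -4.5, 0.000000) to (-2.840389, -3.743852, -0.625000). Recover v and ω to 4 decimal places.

Δθ = -0.625000 − 0.000000 = -0.625000
ω = Δθ/dt = -0.625000/2.5 = -0.2500
R = Δx/(sin θ' − sin θ) = 4.0000
v = R·ω = 4.0000·-0.2500 = -1.0000

v = -1.0000, ω = -0.2500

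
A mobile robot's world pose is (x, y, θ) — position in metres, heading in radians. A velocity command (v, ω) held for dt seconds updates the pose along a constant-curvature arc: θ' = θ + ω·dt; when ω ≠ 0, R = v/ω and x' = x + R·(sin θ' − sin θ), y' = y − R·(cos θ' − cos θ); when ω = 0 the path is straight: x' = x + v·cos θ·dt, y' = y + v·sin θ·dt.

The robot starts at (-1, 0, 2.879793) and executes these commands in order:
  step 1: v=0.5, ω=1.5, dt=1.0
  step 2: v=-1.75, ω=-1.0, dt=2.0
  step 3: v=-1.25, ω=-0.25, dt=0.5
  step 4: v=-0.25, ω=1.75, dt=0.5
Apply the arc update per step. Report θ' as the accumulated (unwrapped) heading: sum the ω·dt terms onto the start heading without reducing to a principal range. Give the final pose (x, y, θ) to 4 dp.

(1.9938, -0.0293, 3.1298)

step 1: θ'=4.3798 (R=0.3333) → pose (-1.4013, -0.2131, 4.3798)
step 2: θ'=2.3798 (R=1.7500) → pose (1.4607, 0.4818, 2.3798)
step 3: θ'=2.2548 (R=5.0000) → pose (1.8848, 0.0233, 2.2548)
step 4: θ'=3.1298 (R=-0.1429) → pose (1.9938, -0.0293, 3.1298)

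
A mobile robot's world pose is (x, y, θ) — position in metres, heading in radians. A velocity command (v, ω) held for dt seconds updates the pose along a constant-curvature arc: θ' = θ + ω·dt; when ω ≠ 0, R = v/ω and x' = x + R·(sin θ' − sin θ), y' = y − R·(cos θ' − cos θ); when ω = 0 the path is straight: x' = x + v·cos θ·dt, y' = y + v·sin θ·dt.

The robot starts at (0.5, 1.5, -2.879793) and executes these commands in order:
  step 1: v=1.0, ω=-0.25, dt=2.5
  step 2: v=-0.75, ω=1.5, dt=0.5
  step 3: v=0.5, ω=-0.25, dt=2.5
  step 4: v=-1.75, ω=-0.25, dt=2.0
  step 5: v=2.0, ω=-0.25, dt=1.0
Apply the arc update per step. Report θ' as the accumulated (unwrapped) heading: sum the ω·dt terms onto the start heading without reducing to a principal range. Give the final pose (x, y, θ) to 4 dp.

(-1.0541, 1.4290, -4.1298)

step 1: θ'=-3.5048 (R=-4.0000) → pose (-1.9563, 1.6246, -3.5048)
step 2: θ'=-2.7548 (R=-0.5000) → pose (-1.5901, 1.6290, -2.7548)
step 3: θ'=-3.3798 (R=-2.0000) → pose (-2.8165, 1.5377, -3.3798)
step 4: θ'=-3.8798 (R=7.0000) → pose (0.2426, -0.0869, -3.8798)
step 5: θ'=-4.1298 (R=-8.0000) → pose (-1.0541, 1.4290, -4.1298)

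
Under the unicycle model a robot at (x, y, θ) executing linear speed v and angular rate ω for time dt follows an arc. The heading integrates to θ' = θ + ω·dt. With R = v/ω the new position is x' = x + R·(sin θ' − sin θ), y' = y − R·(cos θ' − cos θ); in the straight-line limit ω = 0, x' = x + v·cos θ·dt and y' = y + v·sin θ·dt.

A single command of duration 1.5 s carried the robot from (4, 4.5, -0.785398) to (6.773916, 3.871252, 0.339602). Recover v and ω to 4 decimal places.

Δθ = 0.339602 − -0.785398 = 1.125000
ω = Δθ/dt = 1.125000/1.5 = 0.7500
R = Δx/(sin θ' − sin θ) = 2.6667
v = R·ω = 2.6667·0.7500 = 2.0000

v = 2.0000, ω = 0.7500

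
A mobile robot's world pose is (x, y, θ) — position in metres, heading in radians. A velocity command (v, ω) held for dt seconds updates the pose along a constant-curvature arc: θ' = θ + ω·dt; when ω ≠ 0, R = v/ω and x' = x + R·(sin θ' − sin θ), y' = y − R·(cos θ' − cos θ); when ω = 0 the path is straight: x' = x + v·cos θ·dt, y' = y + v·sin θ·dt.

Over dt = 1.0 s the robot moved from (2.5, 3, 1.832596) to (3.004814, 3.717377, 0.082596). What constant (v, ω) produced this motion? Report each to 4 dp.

v = 1.0000, ω = -1.7500

Δθ = 0.082596 − 1.832596 = -1.750000
ω = Δθ/dt = -1.750000/1.0 = -1.7500
R = −Δy/(cos θ' − cos θ) = -0.5714
v = R·ω = -0.5714·-1.7500 = 1.0000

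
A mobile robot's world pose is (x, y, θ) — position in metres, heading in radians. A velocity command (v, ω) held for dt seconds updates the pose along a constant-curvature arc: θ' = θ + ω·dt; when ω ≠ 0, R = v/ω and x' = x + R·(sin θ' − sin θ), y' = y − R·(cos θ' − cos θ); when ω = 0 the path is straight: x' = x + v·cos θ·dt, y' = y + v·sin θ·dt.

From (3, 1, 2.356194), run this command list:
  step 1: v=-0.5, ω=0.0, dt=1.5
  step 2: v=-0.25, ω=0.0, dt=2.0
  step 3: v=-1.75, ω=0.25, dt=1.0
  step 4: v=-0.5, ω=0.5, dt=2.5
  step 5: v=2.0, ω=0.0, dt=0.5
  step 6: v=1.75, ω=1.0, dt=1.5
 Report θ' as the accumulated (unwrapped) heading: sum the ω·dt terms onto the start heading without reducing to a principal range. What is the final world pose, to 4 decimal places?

step 1: θ'=2.3562 (straight) → pose (3.5303, 0.4697, 2.3562)
step 2: θ'=2.3562 (straight) → pose (3.8839, 0.1161, 2.3562)
step 3: θ'=2.6062 (R=-7.0000) → pose (5.2623, -0.9546, 2.6062)
step 4: θ'=3.8562 (R=-1.0000) → pose (6.4278, -0.8499, 3.8562)
step 5: θ'=3.8562 (straight) → pose (5.6725, -1.5052, 3.8562)
step 6: θ'=5.3562 (R=1.7500) → pose (5.4196, -3.8775, 5.3562)

(5.4196, -3.8775, 5.3562)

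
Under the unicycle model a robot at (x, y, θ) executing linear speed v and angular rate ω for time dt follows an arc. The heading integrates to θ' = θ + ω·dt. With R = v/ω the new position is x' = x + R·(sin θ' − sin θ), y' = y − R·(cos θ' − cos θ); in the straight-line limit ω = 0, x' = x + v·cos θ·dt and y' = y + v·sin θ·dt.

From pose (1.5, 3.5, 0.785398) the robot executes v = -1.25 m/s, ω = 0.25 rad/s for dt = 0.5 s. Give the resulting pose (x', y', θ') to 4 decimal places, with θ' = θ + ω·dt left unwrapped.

(1.0868, 3.0316, 0.9104)

θ' = 0.7854 + 0.25·0.5 = 0.9104
R = v/ω = -1.25/0.25 = -5.0000
x' = 1.5 + -5.0000·(sin 0.9104 − sin 0.7854) = 1.0868
y' = 3.5 − -5.0000·(cos 0.9104 − cos 0.7854) = 3.0316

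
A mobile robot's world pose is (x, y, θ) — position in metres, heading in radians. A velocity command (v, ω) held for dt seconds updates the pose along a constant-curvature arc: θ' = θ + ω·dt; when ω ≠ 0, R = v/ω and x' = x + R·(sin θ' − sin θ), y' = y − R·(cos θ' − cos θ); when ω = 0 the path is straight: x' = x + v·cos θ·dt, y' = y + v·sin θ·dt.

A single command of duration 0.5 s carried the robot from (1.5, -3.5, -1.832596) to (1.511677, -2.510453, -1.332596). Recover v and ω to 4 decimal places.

v = -2.0000, ω = 1.0000

Δθ = -1.332596 − -1.832596 = 0.500000
ω = Δθ/dt = 0.500000/0.5 = 1.0000
R = −Δy/(cos θ' − cos θ) = -2.0000
v = R·ω = -2.0000·1.0000 = -2.0000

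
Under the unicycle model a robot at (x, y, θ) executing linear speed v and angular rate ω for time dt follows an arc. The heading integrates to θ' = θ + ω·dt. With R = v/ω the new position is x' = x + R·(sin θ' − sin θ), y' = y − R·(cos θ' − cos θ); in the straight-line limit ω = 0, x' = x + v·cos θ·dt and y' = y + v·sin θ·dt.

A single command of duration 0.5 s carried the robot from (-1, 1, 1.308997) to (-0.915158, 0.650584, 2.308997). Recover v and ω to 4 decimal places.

Δθ = 2.308997 − 1.308997 = 1.000000
ω = Δθ/dt = 1.000000/0.5 = 2.0000
R = −Δy/(cos θ' − cos θ) = -0.3750
v = R·ω = -0.3750·2.0000 = -0.7500

v = -0.7500, ω = 2.0000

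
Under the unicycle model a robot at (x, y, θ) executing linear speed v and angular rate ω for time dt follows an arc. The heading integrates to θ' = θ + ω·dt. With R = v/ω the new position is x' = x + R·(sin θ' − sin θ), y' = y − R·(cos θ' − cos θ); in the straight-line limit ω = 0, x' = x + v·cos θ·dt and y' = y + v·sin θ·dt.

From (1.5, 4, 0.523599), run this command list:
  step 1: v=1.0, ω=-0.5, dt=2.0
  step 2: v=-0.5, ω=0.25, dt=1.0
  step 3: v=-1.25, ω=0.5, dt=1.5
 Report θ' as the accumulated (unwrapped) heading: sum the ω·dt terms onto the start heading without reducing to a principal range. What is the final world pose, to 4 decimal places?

(1.1378, 3.9458, 0.5236)

step 1: θ'=-0.4764 (R=-2.0000) → pose (3.4172, 4.0453, -0.4764)
step 2: θ'=-0.2264 (R=-2.0000) → pose (2.9489, 4.2169, -0.2264)
step 3: θ'=0.5236 (R=-2.5000) → pose (1.1378, 3.9458, 0.5236)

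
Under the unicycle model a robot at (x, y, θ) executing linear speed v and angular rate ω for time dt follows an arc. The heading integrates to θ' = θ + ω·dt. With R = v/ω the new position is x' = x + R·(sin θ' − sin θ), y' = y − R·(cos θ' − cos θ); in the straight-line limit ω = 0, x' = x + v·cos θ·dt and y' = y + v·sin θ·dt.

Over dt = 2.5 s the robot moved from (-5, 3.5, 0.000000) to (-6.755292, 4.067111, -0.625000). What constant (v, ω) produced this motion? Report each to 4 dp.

v = -0.7500, ω = -0.2500

Δθ = -0.625000 − 0.000000 = -0.625000
ω = Δθ/dt = -0.625000/2.5 = -0.2500
R = Δx/(sin θ' − sin θ) = 3.0000
v = R·ω = 3.0000·-0.2500 = -0.7500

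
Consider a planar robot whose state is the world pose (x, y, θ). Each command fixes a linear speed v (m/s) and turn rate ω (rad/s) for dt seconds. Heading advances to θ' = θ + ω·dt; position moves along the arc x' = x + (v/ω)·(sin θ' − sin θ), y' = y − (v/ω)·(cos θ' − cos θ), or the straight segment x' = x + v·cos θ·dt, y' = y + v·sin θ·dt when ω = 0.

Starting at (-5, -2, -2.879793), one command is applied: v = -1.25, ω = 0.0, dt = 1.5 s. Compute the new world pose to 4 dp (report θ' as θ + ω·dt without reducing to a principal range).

θ' = -2.8798 + 0.0·1.5 = -2.8798
ω = 0 → straight: x' = -5 + -1.25·cos(-2.8798)·1.5 = -3.1889
y' = -2 + -1.25·sin(-2.8798)·1.5 = -1.5147

(-3.1889, -1.5147, -2.8798)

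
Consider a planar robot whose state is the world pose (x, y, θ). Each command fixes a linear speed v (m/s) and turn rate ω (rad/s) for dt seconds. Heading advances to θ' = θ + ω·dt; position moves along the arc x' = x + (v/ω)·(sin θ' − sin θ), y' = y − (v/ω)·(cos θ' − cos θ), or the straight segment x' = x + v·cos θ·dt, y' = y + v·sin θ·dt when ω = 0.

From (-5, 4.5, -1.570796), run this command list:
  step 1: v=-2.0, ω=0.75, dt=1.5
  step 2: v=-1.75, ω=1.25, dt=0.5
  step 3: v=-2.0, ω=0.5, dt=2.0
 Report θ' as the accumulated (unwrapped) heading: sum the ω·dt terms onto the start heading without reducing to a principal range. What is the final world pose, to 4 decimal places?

(-10.3543, 4.6112, 1.1792)

step 1: θ'=-0.4458 (R=-2.6667) → pose (-6.5169, 6.9060, -0.4458)
step 2: θ'=0.1792 (R=-1.4000) → pose (-7.3701, 7.0205, 0.1792)
step 3: θ'=1.1792 (R=-4.0000) → pose (-10.3543, 4.6112, 1.1792)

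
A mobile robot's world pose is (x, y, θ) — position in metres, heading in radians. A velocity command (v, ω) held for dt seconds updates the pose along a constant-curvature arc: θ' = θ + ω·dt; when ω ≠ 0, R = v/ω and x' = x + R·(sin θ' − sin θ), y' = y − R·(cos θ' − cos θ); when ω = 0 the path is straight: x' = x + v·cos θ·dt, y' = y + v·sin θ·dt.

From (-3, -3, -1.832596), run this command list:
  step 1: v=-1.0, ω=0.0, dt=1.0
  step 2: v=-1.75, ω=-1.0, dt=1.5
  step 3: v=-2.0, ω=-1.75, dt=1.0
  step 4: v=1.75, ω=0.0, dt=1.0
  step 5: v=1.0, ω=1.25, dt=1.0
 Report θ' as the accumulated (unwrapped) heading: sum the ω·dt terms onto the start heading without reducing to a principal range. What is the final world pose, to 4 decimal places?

(0.5271, 0.2330, -3.8326)

step 1: θ'=-1.8326 (straight) → pose (-2.7412, -2.0341, -1.8326)
step 2: θ'=-3.3326 (R=1.7500) → pose (-0.7186, -0.7688, -3.3326)
step 3: θ'=-5.0826 (R=1.1429) → pose (0.1299, -2.3044, -5.0826)
step 4: θ'=-5.0826 (straight) → pose (0.7630, -0.6730, -5.0826)
step 5: θ'=-3.8326 (R=0.8000) → pose (0.5271, 0.2330, -3.8326)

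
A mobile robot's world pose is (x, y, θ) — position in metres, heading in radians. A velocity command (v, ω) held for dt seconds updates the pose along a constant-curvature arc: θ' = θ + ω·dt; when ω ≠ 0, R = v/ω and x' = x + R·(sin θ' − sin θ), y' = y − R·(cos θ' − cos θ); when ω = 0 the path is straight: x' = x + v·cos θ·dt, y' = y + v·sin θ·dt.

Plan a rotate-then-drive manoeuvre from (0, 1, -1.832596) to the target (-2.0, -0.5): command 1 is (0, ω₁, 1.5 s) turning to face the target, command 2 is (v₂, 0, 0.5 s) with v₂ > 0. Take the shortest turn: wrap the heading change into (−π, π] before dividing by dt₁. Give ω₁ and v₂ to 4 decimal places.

heading to target = atan2(-0.5−1, -2−0) = -2.4981
Δθ = wrap(-2.4981 − -1.8326) = -0.6655; ω₁ = Δθ/dt₁ = -0.4437
distance = √((-2−0)² + (-0.5−1)²) = 2.5000; v₂ = distance/dt₂ = 5.0000

ω₁ = -0.4437, v₂ = 5.0000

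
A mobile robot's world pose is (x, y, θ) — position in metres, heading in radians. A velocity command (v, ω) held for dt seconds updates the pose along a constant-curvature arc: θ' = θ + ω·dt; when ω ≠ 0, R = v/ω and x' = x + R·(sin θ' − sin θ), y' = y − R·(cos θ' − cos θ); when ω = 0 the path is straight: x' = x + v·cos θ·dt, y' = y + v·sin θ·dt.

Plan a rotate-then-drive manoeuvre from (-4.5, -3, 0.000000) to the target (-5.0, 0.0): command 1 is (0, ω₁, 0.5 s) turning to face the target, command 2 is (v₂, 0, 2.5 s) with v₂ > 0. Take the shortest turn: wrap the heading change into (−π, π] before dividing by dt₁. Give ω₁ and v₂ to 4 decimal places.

heading to target = atan2(0−-3, -5−-4.5) = 1.7359
Δθ = wrap(1.7359 − 0.0000) = 1.7359; ω₁ = Δθ/dt₁ = 3.4719
distance = √((-5−-4.5)² + (0−-3)²) = 3.0414; v₂ = distance/dt₂ = 1.2166

ω₁ = 3.4719, v₂ = 1.2166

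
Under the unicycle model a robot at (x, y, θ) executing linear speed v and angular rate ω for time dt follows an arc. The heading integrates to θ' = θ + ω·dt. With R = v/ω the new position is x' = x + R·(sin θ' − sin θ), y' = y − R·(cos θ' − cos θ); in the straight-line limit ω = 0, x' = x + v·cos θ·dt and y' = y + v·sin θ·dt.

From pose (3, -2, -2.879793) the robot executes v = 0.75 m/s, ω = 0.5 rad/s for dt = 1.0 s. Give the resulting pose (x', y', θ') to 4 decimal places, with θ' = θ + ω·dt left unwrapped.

θ' = -2.8798 + 0.5·1.0 = -2.3798
R = v/ω = 0.75/0.5 = 1.5000
x' = 3 + 1.5000·(sin -2.3798 − sin -2.8798) = 2.3529
y' = -2 − 1.5000·(cos -2.3798 − cos -2.8798) = -2.3635

(2.3529, -2.3635, -2.3798)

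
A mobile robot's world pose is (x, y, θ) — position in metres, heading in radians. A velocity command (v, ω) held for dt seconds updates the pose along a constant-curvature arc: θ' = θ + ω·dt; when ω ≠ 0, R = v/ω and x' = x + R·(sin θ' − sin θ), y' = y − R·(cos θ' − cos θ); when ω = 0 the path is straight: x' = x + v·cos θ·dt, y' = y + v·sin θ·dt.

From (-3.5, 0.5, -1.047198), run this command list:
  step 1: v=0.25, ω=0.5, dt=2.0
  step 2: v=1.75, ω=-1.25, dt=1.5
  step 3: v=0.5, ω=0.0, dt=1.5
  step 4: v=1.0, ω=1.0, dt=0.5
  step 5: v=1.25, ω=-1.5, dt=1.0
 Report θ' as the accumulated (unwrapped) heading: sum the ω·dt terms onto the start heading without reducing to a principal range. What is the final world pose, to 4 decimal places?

(-2.7932, -3.7630, -2.9222)

step 1: θ'=-0.0472 (R=0.5000) → pose (-3.0906, 0.2506, -0.0472)
step 2: θ'=-1.9222 (R=-1.4000) → pose (-1.8422, -1.6298, -1.9222)
step 3: θ'=-1.9222 (straight) → pose (-2.1003, -2.3340, -1.9222)
step 4: θ'=-1.4222 (R=1.0000) → pose (-2.1504, -2.8262, -1.4222)
step 5: θ'=-2.9222 (R=-0.8333) → pose (-2.7932, -3.7630, -2.9222)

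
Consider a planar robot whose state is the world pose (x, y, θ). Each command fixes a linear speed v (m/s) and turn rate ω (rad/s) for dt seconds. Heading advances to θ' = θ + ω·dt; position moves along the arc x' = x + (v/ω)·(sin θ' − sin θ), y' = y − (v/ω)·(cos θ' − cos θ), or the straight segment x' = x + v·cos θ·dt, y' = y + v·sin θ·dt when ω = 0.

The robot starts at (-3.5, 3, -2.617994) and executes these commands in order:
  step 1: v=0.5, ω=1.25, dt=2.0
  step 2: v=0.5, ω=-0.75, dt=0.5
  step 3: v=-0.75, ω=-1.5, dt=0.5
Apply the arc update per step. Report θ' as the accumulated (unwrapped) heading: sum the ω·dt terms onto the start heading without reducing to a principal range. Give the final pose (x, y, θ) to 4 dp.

step 1: θ'=-0.1180 (R=0.4000) → pose (-3.3471, 2.2564, -0.1180)
step 2: θ'=-0.4930 (R=-0.6667) → pose (-3.1101, 2.1816, -0.4930)
step 3: θ'=-1.2430 (R=0.5000) → pose (-3.3468, 2.4611, -1.2430)

(-3.3468, 2.4611, -1.2430)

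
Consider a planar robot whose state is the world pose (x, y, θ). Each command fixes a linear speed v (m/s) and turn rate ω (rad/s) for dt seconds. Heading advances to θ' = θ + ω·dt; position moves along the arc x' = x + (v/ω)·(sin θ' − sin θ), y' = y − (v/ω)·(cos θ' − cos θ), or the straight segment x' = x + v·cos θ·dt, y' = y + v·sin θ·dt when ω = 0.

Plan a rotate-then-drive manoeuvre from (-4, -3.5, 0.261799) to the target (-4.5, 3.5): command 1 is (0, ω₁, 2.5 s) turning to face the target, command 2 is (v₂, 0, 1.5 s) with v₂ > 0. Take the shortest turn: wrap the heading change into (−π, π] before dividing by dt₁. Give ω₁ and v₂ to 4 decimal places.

heading to target = atan2(3.5−-3.5, -4.5−-4) = 1.6421
Δθ = wrap(1.6421 − 0.2618) = 1.3803; ω₁ = Δθ/dt₁ = 0.5521
distance = √((-4.5−-4)² + (3.5−-3.5)²) = 7.0178; v₂ = distance/dt₂ = 4.6786

ω₁ = 0.5521, v₂ = 4.6786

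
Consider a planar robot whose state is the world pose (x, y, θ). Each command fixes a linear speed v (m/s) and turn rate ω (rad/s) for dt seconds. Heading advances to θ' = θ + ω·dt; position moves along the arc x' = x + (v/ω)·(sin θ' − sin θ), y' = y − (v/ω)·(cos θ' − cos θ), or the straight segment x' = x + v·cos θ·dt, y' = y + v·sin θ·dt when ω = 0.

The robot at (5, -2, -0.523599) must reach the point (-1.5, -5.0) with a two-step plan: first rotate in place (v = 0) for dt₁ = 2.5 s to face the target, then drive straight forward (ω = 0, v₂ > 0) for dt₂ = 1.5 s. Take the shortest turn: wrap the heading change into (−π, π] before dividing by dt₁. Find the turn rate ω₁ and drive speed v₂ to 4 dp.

heading to target = atan2(-5−-2, -1.5−5) = -2.7092
Δθ = wrap(-2.7092 − -0.5236) = -2.1856; ω₁ = Δθ/dt₁ = -0.8742
distance = √((-1.5−5)² + (-5−-2)²) = 7.1589; v₂ = distance/dt₂ = 4.7726

ω₁ = -0.8742, v₂ = 4.7726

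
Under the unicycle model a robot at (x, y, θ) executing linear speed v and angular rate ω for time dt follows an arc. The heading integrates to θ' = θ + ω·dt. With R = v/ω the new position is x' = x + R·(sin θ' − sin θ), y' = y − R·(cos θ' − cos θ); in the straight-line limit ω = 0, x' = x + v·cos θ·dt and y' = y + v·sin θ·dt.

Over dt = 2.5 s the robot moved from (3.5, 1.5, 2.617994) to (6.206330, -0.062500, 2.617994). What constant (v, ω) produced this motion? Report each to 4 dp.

Δθ = 2.617994 − 2.617994 = 0.000000
ω = Δθ/dt = 0.000000/2.5 = 0.0000
ω = 0 → v = (Δx·cos θ + Δy·sin θ)/dt = -1.2500

v = -1.2500, ω = 0.0000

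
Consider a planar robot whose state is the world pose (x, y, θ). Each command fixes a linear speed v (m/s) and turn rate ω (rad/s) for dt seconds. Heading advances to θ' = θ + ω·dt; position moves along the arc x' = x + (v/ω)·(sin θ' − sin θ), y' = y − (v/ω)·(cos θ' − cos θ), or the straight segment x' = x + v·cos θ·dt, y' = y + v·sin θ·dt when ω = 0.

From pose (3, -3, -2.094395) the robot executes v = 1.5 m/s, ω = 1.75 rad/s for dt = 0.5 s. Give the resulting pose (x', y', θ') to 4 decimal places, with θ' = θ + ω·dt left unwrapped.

(2.9375, -3.7236, -1.2194)

θ' = -2.0944 + 1.75·0.5 = -1.2194
R = v/ω = 1.5/1.75 = 0.8571
x' = 3 + 0.8571·(sin -1.2194 − sin -2.0944) = 2.9375
y' = -3 − 0.8571·(cos -1.2194 − cos -2.0944) = -3.7236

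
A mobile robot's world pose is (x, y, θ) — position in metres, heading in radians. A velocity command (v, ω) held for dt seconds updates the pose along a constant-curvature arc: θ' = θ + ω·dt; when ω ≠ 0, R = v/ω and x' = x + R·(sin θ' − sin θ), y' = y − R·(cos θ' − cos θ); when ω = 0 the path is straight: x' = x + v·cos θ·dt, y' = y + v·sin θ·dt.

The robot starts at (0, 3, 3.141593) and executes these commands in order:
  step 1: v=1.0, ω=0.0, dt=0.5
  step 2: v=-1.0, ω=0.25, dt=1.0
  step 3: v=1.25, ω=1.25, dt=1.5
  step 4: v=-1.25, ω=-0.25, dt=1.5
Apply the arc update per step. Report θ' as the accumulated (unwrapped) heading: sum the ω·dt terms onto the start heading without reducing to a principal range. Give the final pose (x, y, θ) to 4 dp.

(-0.7816, 3.3693, 4.8916)

step 1: θ'=3.1416 (straight) → pose (-0.5000, 3.0000, 3.1416)
step 2: θ'=3.3916 (R=-4.0000) → pose (0.4896, 3.1244, 3.3916)
step 3: θ'=5.2666 (R=1.0000) → pose (-0.1133, 1.6292, 5.2666)
step 4: θ'=4.8916 (R=5.0000) → pose (-0.7816, 3.3693, 4.8916)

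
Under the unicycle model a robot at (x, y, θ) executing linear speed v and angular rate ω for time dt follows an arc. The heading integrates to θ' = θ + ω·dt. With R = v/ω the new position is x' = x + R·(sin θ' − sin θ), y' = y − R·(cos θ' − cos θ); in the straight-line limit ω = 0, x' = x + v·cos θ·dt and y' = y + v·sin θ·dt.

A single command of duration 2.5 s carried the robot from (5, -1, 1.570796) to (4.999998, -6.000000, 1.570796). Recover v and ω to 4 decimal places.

Δθ = 1.570796 − 1.570796 = 0.000000
ω = Δθ/dt = 0.000000/2.5 = 0.0000
ω = 0 → v = (Δx·cos θ + Δy·sin θ)/dt = -2.0000

v = -2.0000, ω = 0.0000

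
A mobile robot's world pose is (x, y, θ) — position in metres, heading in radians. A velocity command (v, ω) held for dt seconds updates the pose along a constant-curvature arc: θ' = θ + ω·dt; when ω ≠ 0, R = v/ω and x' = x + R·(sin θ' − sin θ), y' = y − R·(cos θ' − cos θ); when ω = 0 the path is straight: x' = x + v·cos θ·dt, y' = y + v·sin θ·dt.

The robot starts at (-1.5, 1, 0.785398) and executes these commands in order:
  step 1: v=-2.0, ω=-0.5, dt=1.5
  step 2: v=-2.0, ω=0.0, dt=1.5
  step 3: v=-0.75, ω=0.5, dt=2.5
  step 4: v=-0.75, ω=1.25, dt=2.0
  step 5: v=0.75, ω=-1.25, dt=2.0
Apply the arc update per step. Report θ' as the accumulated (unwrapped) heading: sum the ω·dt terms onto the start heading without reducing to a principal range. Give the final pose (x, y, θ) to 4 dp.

(-8.5712, -1.3520, 1.2854)

step 1: θ'=0.0354 (R=4.0000) → pose (-4.1869, -0.1691, 0.0354)
step 2: θ'=0.0354 (straight) → pose (-7.1850, -0.2752, 0.0354)
step 3: θ'=1.2854 (R=-1.5000) → pose (-8.5712, -1.3520, 1.2854)
step 4: θ'=3.7854 (R=-0.6000) → pose (-7.6353, -2.0008, 3.7854)
step 5: θ'=1.2854 (R=-0.6000) → pose (-8.5712, -1.3520, 1.2854)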